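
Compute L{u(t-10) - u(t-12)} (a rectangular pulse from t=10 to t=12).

L{u(t-a)} = e^(-as)/s. L{u(t-10) - u(t-12)} = (e^(-10s) - e^(-12s))/s

Final answer: (e^(-10s) - e^(-12s))/s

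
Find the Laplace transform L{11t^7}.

L{11t^7} = 11 · L{t^7} = 11 · 5040/s^8 = 55440/s^8

Final answer: 55440/s^8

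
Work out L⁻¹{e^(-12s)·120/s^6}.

L⁻¹{120/s^6} = t^5. By the time shift theorem, L⁻¹{e^(-as)F(s)} = u(t-a)f(t-a) with a=12, so L⁻¹{e^(-12s)·120/s^6} = u(t-12)·(t-12)^5

Final answer: u(t-12)·(t-12)^5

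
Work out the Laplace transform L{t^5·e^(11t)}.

L{t^n·e^(at)} = n!/(s-a)^(n+1), so L{t^5·e^(11t)} = 120/(s-11)^6

Final answer: 120/(s-11)^6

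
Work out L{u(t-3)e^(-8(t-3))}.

u(t-a)f(t-a) with f(t)=e^(-8t). L{e^(-8t)} = 1/(s+8). By time shift: e^(-3s)/(s+8)

Final answer: e^(-3s)/(s+8)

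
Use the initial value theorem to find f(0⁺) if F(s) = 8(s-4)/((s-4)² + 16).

f(0⁺) = lim_{s→∞} sF(s) = lim_{s→∞} 8s(s-4)/((s-4)² + 16) = 8

Final answer: 8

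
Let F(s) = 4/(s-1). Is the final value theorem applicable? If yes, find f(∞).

sF(s) = 4s/(s-1) has a pole at s = 1 in the right half-plane. Theorem does NOT apply (unstable system; f(t) = 4·e^t grows without bound).

Final answer: Not applicable (unstable)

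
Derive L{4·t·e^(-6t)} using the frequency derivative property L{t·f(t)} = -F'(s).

L{e^(-6t)} = 1/(s+6). By frequency derivative: L{t·e^(-6t)} = -d/ds[1/(s+6)] = -(-1)/(s+6)² = 1/(s+6)². Then L{4·t·e^(-6t)} = 4·1/(s+6)² = 4/(s+6)²

Final answer: 4/(s+6)²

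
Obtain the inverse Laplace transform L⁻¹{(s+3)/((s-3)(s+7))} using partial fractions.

Using partial fractions, f(t) = (6e^(3t) + 4e^(-7t))/10

Final answer: (6e^(3t) + 4e^(-7t))/10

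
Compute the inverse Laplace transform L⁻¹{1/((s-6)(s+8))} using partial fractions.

Decompose: A/(s-6) + B/(s+8). A = 1/14, B = -1/14. f(t) = (e^(6t) - e^(-8t))/14

Final answer: (e^(6t) - e^(-8t))/14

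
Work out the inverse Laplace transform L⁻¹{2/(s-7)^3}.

L⁻¹{n!/(s-a)^(n+1)} = t^n·e^(at), so L⁻¹{2/(s-7)^3} = t^2·e^(7t)

Final answer: t^2·e^(7t)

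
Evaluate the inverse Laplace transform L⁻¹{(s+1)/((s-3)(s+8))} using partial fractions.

Using partial fractions, f(t) = (4e^(3t) + 7e^(-8t))/11

Final answer: (4e^(3t) + 7e^(-8t))/11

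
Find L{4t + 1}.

L{4t + 1} = 4·L{t} + L{1} = 4/s² + 1/s

Final answer: 4/s² + 1/s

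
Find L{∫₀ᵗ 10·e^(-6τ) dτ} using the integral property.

L{∫₀ᵗ f(τ)dτ} = F(s)/s with F(s) = 10/(s+6), so L{∫₀ᵗ 10·e^(-6τ) dτ} = 10/(s(s+6))

Final answer: 10/(s(s+6))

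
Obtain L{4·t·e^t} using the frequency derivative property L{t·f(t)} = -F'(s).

L{e^t} = 1/(s-1). By frequency derivative: L{t·e^t} = -d/ds[1/(s-1)] = -(-1)/(s-1)² = 1/(s-1)². Then L{4·t·e^t} = 4·1/(s-1)² = 4/(s-1)²

Final answer: 4/(s-1)²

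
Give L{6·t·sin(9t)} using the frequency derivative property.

L{sin(9t)} = 9/(s² + 81). By L{t·f(t)} = -F'(s): -d/ds[9/(s² + 81)] = -(9)·(-2s)/(s² + 81)² = 18s/(s² + 81)². Then L{6·t·sin(9t)} = 6·18s/(s² + 81)² = 108s/(s² + 81)²

Final answer: 108s/(s² + 81)²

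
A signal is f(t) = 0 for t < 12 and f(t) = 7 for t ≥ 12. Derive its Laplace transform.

f(t) = 7·u(t-12). L{u(t-12)} = e^(-12s)/s, so L{f(t)} = 7·e^(-12s)/s

Final answer: 7·e^(-12s)/s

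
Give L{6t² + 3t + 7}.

L{6t² + 3t + 7} = 6·2/s³ + 3/s² + 7/s = 12/s³ + 3/s² + 7/s

Final answer: 12/s³ + 3/s² + 7/s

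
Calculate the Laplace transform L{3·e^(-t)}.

L{e^(at)} = 1/(s-a), so L{e^(-t)} = 1/(s+1). Then L{3·e^(-t)} = 3/(s+1)

Final answer: 3/(s+1)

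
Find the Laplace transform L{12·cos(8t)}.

L{cos(ωt)} = s/(s² + ω²), so L{cos(8t)} = s/(s² + 64). Then L{12·cos(8t)} = 12·s/(s² + 64) = 12s/(s² + 64)

Final answer: 12s/(s² + 64)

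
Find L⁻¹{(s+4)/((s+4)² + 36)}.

Using frequency shift: L⁻¹{(s-a)/((s-a)² + b²)} = e^(at)cos(bt). Here a=-4, b=6

Final answer: e^(-4t)·cos(6t)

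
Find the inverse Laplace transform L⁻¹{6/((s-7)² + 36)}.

Using frequency shift, L⁻¹{6/((s-7)² + 36)} = e^(7t)·sin(6t)

Final answer: e^(7t)·sin(6t)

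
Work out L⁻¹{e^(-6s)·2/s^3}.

L⁻¹{2/s^3} = t^2. By the time shift theorem, L⁻¹{e^(-as)F(s)} = u(t-a)f(t-a) with a=6, so L⁻¹{e^(-6s)·2/s^3} = u(t-6)·(t-6)^2

Final answer: u(t-6)·(t-6)^2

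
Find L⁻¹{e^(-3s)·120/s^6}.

L⁻¹{120/s^6} = t^5. By the time shift theorem, L⁻¹{e^(-as)F(s)} = u(t-a)f(t-a) with a=3, so L⁻¹{e^(-3s)·120/s^6} = u(t-3)·(t-3)^5

Final answer: u(t-3)·(t-3)^5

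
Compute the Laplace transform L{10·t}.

L{t^n} = n!/s^(n+1), so L{t} = 1/s^2. Then L{10·t} = 10·1/s^2 = 10/s^2

Final answer: 10/s^2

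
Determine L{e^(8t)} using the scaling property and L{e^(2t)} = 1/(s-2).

Using L{f(at)} = (1/a)F(s/a) with a=4 and f(t) = e^(2t): L{e^(8t)} = (1/4) · 1/((s/4)-2) = (1/4) · 4/(s-8) = 1/(s-8)

Final answer: 1/(s-8)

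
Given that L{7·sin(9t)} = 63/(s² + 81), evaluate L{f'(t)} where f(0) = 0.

L{f'(t)} = s·F(s) - f(0) = s·63/(s² + 81) - 0 = 63s/(s² + 81)

Final answer: 63s/(s² + 81)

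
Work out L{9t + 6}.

L{9t + 6} = 9·L{t} + 6·L{1} = 9/s² + 6/s

Final answer: 9/s² + 6/s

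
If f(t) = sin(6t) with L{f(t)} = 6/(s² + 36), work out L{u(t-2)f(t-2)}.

Time shift theorem: L{u(t-a)f(t-a)} = e^(-as)F(s). Here a=2, F(s) = 6/(s² + 36), so L{u(t-2)f(t-2)} = e^(-2s)·6/(s² + 36)

Final answer: e^(-2s)·6/(s² + 36)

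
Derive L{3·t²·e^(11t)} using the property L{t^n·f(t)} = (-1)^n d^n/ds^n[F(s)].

L{e^(11t)} = 1/(s-11). d/ds[1/(s-11)] = -1/(s-11)². d²/ds²[1/(s-11)] = 2/(s-11)³. So L{t²·e^(11t)} = (-1)² · 2/(s-11)³ = 2/(s-11)³. Then L{3·t²·e^(11t)} = 3·2/(s-11)³ = 6/(s-11)³

Final answer: 6/(s-11)³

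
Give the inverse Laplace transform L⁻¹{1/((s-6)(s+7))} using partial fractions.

Decompose: A/(s-6) + B/(s+7). A = 1/13, B = -1/13. f(t) = (e^(6t) - e^(-7t))/13

Final answer: (e^(6t) - e^(-7t))/13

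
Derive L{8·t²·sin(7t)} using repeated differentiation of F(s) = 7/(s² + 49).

F(s) = 7/(s² + 49). F'(s) = -14s/(s² + 49)². F''(s) = -14(49 - 3s²)/(s² + 49)³ = (42s² - 686)/(s² + 49)³. So L{t²·sin(7t)} = (-1)² F''(s) = (42s² - 686)/(s² + 49)³. Then L{8·t²·sin(7t)} = 8·(42s² - 686)/(s² + 49)³ = (336s² - 5488)/(s² + 49)³

Final answer: (336s² - 5488)/(s² + 49)³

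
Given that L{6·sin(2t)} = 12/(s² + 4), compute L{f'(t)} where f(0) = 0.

L{f'(t)} = s·F(s) - f(0) = s·12/(s² + 4) - 0 = 12s/(s² + 4)

Final answer: 12s/(s² + 4)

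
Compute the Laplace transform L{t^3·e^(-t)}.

L{t^n·e^(at)} = n!/(s-a)^(n+1), so L{t^3·e^(-t)} = 6/(s+1)^4

Final answer: 6/(s+1)^4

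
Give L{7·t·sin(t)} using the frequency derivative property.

L{sin(t)} = 1/(s² + 1). By L{t·f(t)} = -F'(s): -d/ds[1/(s² + 1)] = -(1)·(-2s)/(s² + 1)² = 2s/(s² + 1)². Then L{7·t·sin(t)} = 7·2s/(s² + 1)² = 14s/(s² + 1)²

Final answer: 14s/(s² + 1)²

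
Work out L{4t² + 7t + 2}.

L{4t² + 7t + 2} = 4·2/s³ + 7/s² + 2/s = 8/s³ + 7/s² + 2/s

Final answer: 8/s³ + 7/s² + 2/s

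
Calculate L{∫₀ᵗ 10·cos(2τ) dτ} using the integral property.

L{∫₀ᵗ f(τ)dτ} = F(s)/s with F(s) = 10s/(s² + 4), so the result is (10s/(s² + 4))/s = 10/(s² + 4)

Final answer: 10/(s² + 4)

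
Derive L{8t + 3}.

L{8t + 3} = 8·L{t} + 3·L{1} = 8/s² + 3/s

Final answer: 8/s² + 3/s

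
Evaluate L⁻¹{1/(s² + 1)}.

This is the form c·a/(s² + a²) with a = 1. L⁻¹ = sin(t)

Final answer: sin(t)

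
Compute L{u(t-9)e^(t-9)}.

u(t-a)f(t-a) with f(t)=e^t. L{e^t} = 1/(s-1). By time shift: e^(-9s)/(s-1)

Final answer: e^(-9s)/(s-1)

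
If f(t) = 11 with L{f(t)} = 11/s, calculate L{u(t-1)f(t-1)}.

Time shift theorem: L{u(t-a)f(t-a)} = e^(-as)F(s). Here a=1, F(s) = 11/s, so L{u(t-1)f(t-1)} = e^(-s)·11/s

Final answer: e^(-s)·11/s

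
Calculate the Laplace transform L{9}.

L{9} = 9 · L{1} = 9/s

Final answer: 9/s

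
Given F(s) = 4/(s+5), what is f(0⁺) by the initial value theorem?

f(0⁺) = lim_{s→∞} s·4/(s+5) = lim_{s→∞} 4s/(s+5) = 4

Final answer: 4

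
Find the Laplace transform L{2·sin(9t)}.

L{sin(ωt)} = ω/(s² + ω²), so L{sin(9t)} = 9/(s² + 81). Then L{2·sin(9t)} = 2·9/(s² + 81) = 18/(s² + 81)

Final answer: 18/(s² + 81)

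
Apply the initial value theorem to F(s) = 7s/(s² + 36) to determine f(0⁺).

f(0⁺) = lim_{s→∞} s·7s/(s² + 36) = lim_{s→∞} 7s²/(s² + 36) = 7

Final answer: 7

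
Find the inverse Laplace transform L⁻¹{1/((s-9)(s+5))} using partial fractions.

Decompose: A/(s-9) + B/(s+5). A = 1/14, B = -1/14. f(t) = (e^(9t) - e^(-5t))/14

Final answer: (e^(9t) - e^(-5t))/14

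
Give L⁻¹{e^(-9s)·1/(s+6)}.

L⁻¹{1/(s+6)} = e^(-6t). By the time shift theorem, L⁻¹{e^(-as)F(s)} = u(t-a)f(t-a) with a=9, so L⁻¹{e^(-9s)·1/(s+6)} = u(t-9)·e^(-6(t-9))

Final answer: u(t-9)·e^(-6(t-9))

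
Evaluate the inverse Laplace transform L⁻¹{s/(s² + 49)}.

L⁻¹{s/(s² + 49)} = cos(7t)

Final answer: cos(7t)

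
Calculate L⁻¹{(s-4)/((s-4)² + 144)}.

Using frequency shift: L⁻¹{(s-a)/((s-a)² + b²)} = e^(at)cos(bt). Here a=4, b=12

Final answer: e^(4t)·cos(12t)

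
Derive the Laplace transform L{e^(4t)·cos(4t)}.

L{e^(at)·cos(ωt)} = (s-a)/((s-a)² + ω²), so L{e^(4t)·cos(4t)} = (s-4)/((s-4)² + 16)

Final answer: (s-4)/((s-4)² + 16)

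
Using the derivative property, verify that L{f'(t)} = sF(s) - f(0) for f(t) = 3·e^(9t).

f'(t) = 27e^(9t). Direct: L{f'(t)} = 27/(s-9). Property: s·3/(s-9) - 3 = (3s - 3(s-9))/(s-9) = 27/(s-9). ✓

Final answer: 27/(s-9)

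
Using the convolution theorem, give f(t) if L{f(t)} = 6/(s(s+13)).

6/(s(s+13)) = (6/s)·(1/(s+13)) = L{6}·L{e^(-13t)}. By convolution, f(t) = 6*e^(-13t) = ∫₀ᵗ 6·e^(-13τ) dτ = 6·(1 - e^(-13t))/13

Final answer: 6·(1 - e^(-13t))/13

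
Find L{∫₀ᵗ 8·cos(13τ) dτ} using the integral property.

L{∫₀ᵗ f(τ)dτ} = F(s)/s with F(s) = 8s/(s² + 169), so the result is (8s/(s² + 169))/s = 8/(s² + 169)

Final answer: 8/(s² + 169)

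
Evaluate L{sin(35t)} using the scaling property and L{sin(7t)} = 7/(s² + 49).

Using L{f(at)} = (1/a)F(s/a) with a=5: L{sin(35t)} = (1/5) · 7/((s/5)² + 49) = (1/5) · 7·25/(s² + 1225) = 35/(s² + 1225)

Final answer: 35/(s² + 1225)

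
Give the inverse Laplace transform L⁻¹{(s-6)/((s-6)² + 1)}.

Using frequency shift, L⁻¹{(s-6)/((s-6)² + 1)} = e^(6t)·cos(t)

Final answer: e^(6t)·cos(t)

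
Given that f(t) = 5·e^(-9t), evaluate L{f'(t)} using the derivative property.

f(0) = 5, F(s) = 5/(s+9). L{f'(t)} = s·F(s) - f(0) = 5s/(s+9) - 5 = (5s - 5(s+9))/(s+9) = -45/(s+9)

Final answer: -45/(s+9)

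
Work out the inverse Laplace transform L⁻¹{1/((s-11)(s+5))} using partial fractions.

Decompose: A/(s-11) + B/(s+5). A = 1/16, B = -1/16. f(t) = (e^(11t) - e^(-5t))/16

Final answer: (e^(11t) - e^(-5t))/16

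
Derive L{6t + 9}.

L{6t + 9} = 6·L{t} + 9·L{1} = 6/s² + 9/s

Final answer: 6/s² + 9/s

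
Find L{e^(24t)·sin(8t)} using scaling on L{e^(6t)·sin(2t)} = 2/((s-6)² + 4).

Scaling with a=4: L{e^(24t)·sin(8t)} = (1/4) · 2/((s/4-6)² + 4). Simplifying: 8/((s-24)² + 64)

Final answer: 8/((s-24)² + 64)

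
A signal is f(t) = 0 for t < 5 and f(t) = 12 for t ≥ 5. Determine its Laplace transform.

f(t) = 12·u(t-5). L{u(t-5)} = e^(-5s)/s, so L{f(t)} = 12·e^(-5s)/s

Final answer: 12·e^(-5s)/s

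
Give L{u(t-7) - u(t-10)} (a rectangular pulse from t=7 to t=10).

L{u(t-a)} = e^(-as)/s. L{u(t-7) - u(t-10)} = (e^(-7s) - e^(-10s))/s

Final answer: (e^(-7s) - e^(-10s))/s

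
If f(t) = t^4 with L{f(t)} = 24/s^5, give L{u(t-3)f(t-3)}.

Time shift theorem: L{u(t-a)f(t-a)} = e^(-as)F(s). Here a=3, F(s) = 24/s^5, so L{u(t-3)f(t-3)} = e^(-3s)·24/s^5

Final answer: e^(-3s)·24/s^5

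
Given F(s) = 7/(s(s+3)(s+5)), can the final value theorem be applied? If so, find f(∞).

Poles of sF(s) = 7/((s+3)(s+5)) are at s = -3 and s = -5, both in the left half-plane. Theorem applies. f(∞) = lim_{s→0} sF(s) = 7/(3·5) = 7/15

Final answer: 7/15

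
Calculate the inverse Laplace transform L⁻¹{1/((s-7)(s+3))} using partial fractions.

Decompose: A/(s-7) + B/(s+3). A = 1/10, B = -1/10. f(t) = (e^(7t) - e^(-3t))/10

Final answer: (e^(7t) - e^(-3t))/10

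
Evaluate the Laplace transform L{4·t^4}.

L{t^n} = n!/s^(n+1), so L{t^4} = 24/s^5. Then L{4·t^4} = 4·24/s^5 = 96/s^5

Final answer: 96/s^5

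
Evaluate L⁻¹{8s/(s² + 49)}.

This is the form c·s/(s² + a²) with a = 7, c = 8. L⁻¹ = 8·cos(7t)

Final answer: 8·cos(7t)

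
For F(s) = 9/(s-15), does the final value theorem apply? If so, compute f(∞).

sF(s) = 9s/(s-15) has a pole at s = 15 in the right half-plane. Theorem does NOT apply (unstable system; f(t) = 9·e^(15t) grows without bound).

Final answer: Not applicable (unstable)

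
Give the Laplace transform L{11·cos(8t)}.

L{cos(ωt)} = s/(s² + ω²), so L{cos(8t)} = s/(s² + 64). Then L{11·cos(8t)} = 11·s/(s² + 64) = 11s/(s² + 64)

Final answer: 11s/(s² + 64)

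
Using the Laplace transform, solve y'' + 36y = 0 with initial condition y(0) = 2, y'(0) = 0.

L{y''} + 36L{y} = 0. s²Y - 2s - 0 + 36Y = 0. Y(s² + 36) = 2s. Y = (2s)/(s² + 36). Inverting: y(t) = 2cos(6t)

Final answer: y(t) = 2cos(6t)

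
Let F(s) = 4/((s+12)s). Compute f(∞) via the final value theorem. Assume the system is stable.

f(∞) = lim_{s→0} sF(s) = lim_{s→0} 4/(s+12) = 1/3

Final answer: 1/3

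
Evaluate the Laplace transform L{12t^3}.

L{12t^3} = 12 · L{t^3} = 12 · 6/s^4 = 72/s^4

Final answer: 72/s^4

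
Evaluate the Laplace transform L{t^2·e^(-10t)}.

L{t^n·e^(at)} = n!/(s-a)^(n+1), so L{t^2·e^(-10t)} = 2/(s+10)^3

Final answer: 2/(s+10)^3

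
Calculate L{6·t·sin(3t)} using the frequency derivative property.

L{sin(3t)} = 3/(s² + 9). By L{t·f(t)} = -F'(s): -d/ds[3/(s² + 9)] = -(3)·(-2s)/(s² + 9)² = 6s/(s² + 9)². Then L{6·t·sin(3t)} = 6·6s/(s² + 9)² = 36s/(s² + 9)²

Final answer: 36s/(s² + 9)²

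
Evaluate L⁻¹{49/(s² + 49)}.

This is the form c·a/(s² + a²) with a = 7, c = 7. L⁻¹ = 7·sin(7t)

Final answer: 7·sin(7t)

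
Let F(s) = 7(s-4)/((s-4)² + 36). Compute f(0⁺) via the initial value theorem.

f(0⁺) = lim_{s→∞} sF(s) = lim_{s→∞} 7s(s-4)/((s-4)² + 36) = 7

Final answer: 7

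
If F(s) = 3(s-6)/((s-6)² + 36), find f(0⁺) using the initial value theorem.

f(0⁺) = lim_{s→∞} sF(s) = lim_{s→∞} 3s(s-6)/((s-6)² + 36) = 3

Final answer: 3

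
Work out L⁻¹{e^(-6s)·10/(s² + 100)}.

L⁻¹{10/(s² + 100)} = sin(10t). By the time shift theorem, L⁻¹{e^(-as)F(s)} = u(t-a)f(t-a) with a=6, so L⁻¹{e^(-6s)·10/(s² + 100)} = u(t-6)·sin(10(t-6))

Final answer: u(t-6)·sin(10(t-6))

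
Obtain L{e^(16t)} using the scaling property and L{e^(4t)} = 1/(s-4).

Using L{f(at)} = (1/a)F(s/a) with a=4 and f(t) = e^(4t): L{e^(16t)} = (1/4) · 1/((s/4)-4) = (1/4) · 4/(s-16) = 1/(s-16)

Final answer: 1/(s-16)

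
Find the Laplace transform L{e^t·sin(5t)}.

L{e^(at)·sin(ωt)} = ω/((s-a)² + ω²), so L{e^t·sin(5t)} = 5/((s-1)² + 25)

Final answer: 5/((s-1)² + 25)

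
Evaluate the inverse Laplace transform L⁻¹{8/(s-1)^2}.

L⁻¹{n!/(s-a)^(n+1)} = t^n·e^(at) with n=1, a=1. So L⁻¹{1/(s-1)^2} = t·e^t, and L⁻¹{8/(s-1)^2} = (8/1)·t·e^t = 8·t·e^t

Final answer: 8·t·e^t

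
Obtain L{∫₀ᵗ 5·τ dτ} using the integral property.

L{∫₀ᵗ f(τ)dτ} = F(s)/s with f(t) = 5t. F(s) = 5/s^2, so L{∫₀ᵗ 5·τ dτ} = (5/s^2)/s = 5/s^3. (Check: ∫₀ᵗ 5·τ dτ = 5t^2/2.)

Final answer: 5/s^3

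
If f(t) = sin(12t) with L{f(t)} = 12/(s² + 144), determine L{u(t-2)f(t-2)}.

Time shift theorem: L{u(t-a)f(t-a)} = e^(-as)F(s). Here a=2, F(s) = 12/(s² + 144), so L{u(t-2)f(t-2)} = e^(-2s)·12/(s² + 144)

Final answer: e^(-2s)·12/(s² + 144)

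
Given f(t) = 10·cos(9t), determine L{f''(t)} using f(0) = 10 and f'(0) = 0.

F(s) = 10s/(s² + 81). L{f''(t)} = s²F(s) - sf(0) - f'(0) = 10s³/(s² + 81) - 10s = (10s³ - 10s(s² + 81))/(s² + 81) = -810s/(s² + 81)

Final answer: -810s/(s² + 81)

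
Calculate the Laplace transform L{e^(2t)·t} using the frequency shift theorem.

L{e^(at)·t^n} = n!/(s-a)^(n+1), so L{e^(2t)·t} = 1/(s-2)^2

Final answer: 1/(s-2)^2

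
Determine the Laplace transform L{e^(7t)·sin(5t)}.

L{e^(at)·sin(ωt)} = ω/((s-a)² + ω²), so L{e^(7t)·sin(5t)} = 5/((s-7)² + 25)

Final answer: 5/((s-7)² + 25)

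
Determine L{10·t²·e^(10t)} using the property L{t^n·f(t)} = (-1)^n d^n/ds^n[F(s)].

L{e^(10t)} = 1/(s-10). d/ds[1/(s-10)] = -1/(s-10)². d²/ds²[1/(s-10)] = 2/(s-10)³. So L{t²·e^(10t)} = (-1)² · 2/(s-10)³ = 2/(s-10)³. Then L{10·t²·e^(10t)} = 10·2/(s-10)³ = 20/(s-10)³

Final answer: 20/(s-10)³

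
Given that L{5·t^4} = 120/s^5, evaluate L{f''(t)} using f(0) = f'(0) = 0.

L{f''(t)} = s²F(s) - sf(0) - f'(0) = s²·120/s^5 - 0 - 0 = 120/s^3

Final answer: 120/s^3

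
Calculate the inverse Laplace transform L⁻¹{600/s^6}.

L⁻¹{n!/s^(n+1)} = t^n with n=5. So L⁻¹{120/s^6} = t^5, and L⁻¹{600/s^6} = (600/120)·t^5 = 5·t^5

Final answer: 5·t^5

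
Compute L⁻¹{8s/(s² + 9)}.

This is the form c·s/(s² + a²) with a = 3, c = 8. L⁻¹ = 8·cos(3t)

Final answer: 8·cos(3t)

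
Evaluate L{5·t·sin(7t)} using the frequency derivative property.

L{sin(7t)} = 7/(s² + 49). By L{t·f(t)} = -F'(s): -d/ds[7/(s² + 49)] = -(7)·(-2s)/(s² + 49)² = 14s/(s² + 49)². Then L{5·t·sin(7t)} = 5·14s/(s² + 49)² = 70s/(s² + 49)²

Final answer: 70s/(s² + 49)²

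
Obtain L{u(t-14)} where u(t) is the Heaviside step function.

L{u(t-a)} = e^(-as)/s. Here a=14, so L{u(t-14)} = e^(-14s)/s

Final answer: e^(-14s)/s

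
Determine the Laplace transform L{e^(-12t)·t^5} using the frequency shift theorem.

L{e^(at)·t^n} = n!/(s-a)^(n+1), so L{e^(-12t)·t^5} = 120/(s+12)^6

Final answer: 120/(s+12)^6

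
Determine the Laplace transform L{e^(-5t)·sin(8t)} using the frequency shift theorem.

Frequency shift: L{e^(at)f(t)} = F(s-a). L{e^(-5t)·sin(8t)} = 8/((s+5)² + 64)

Final answer: 8/((s+5)² + 64)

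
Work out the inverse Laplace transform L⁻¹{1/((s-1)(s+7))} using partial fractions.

Decompose: A/(s-1) + B/(s+7). A = 1/8, B = -1/8. f(t) = (e^t - e^(-7t))/8

Final answer: (e^t - e^(-7t))/8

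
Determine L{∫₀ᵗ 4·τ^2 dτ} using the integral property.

L{∫₀ᵗ f(τ)dτ} = F(s)/s with f(t) = 4t^2. F(s) = 8/s^3, so L{∫₀ᵗ 4·τ^2 dτ} = (8/s^3)/s = 8/s^4. (Check: ∫₀ᵗ 4·τ^2 dτ = 4t^3/3.)

Final answer: 8/s^4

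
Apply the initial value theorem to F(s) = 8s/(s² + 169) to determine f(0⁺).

f(0⁺) = lim_{s→∞} s·8s/(s² + 169) = lim_{s→∞} 8s²/(s² + 169) = 8

Final answer: 8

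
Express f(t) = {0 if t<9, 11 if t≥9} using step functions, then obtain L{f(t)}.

f(t) = 11·u(t-9). L{u(t-9)} = e^(-9s)/s, so L{f(t)} = 11·e^(-9s)/s

Final answer: 11·e^(-9s)/s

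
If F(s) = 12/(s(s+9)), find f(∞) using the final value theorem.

f(∞) = lim_{s→0} s·12/(s(s+9)) = lim_{s→0} 12/(s+9) = 12/9 = 4/3

Final answer: 4/3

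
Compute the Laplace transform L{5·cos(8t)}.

L{cos(ωt)} = s/(s² + ω²), so L{cos(8t)} = s/(s² + 64). Then L{5·cos(8t)} = 5·s/(s² + 64) = 5s/(s² + 64)

Final answer: 5s/(s² + 64)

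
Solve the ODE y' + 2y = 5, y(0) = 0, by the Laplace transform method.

sY + 2Y = 5/s. Y = 5/(s(s+2)). Partial fractions: Y = 5/2/s - 5/2/(s+2)

Final answer: y(t) = 5/2(1 - e^(-2t))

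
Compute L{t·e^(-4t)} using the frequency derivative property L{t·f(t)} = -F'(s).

L{e^(-4t)} = 1/(s+4). By frequency derivative: L{t·e^(-4t)} = -d/ds[1/(s+4)] = -(-1)/(s+4)² = 1/(s+4)²

Final answer: 1/(s+4)²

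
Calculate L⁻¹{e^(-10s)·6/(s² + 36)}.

L⁻¹{6/(s² + 36)} = sin(6t). By the time shift theorem, L⁻¹{e^(-as)F(s)} = u(t-a)f(t-a) with a=10, so L⁻¹{e^(-10s)·6/(s² + 36)} = u(t-10)·sin(6(t-10))

Final answer: u(t-10)·sin(6(t-10))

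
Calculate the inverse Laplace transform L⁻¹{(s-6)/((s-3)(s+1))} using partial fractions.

Using partial fractions, f(t) = (-3e^(3t) + 7e^(-t))/4

Final answer: (-3e^(3t) + 7e^(-t))/4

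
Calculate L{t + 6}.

L{t + 6} = L{t} + 6·L{1} = 1/s² + 6/s

Final answer: 1/s² + 6/s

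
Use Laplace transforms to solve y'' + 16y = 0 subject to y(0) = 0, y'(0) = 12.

L{y''} + 16L{y} = 0. s²Y - 0 - 12 + 16Y = 0. Y(s² + 16) = 12. Y = (12)/(s² + 16). Inverting: y(t) = 3sin(4t)

Final answer: y(t) = 3sin(4t)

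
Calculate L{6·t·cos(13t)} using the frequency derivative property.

L{cos(13t)} = s/(s² + 169). Derivative: d/ds[s/(s² + 169)] = [(s² + 169) - s·2s]/(s² + 169)² = (169 - s²)/(s² + 169)². So L{t·cos(13t)} = -F'(s) = (s² - 169)/(s² + 169)². Then L{6·t·cos(13t)} = 6·(s² - 169)/(s² + 169)²

Final answer: 6·(s² - 169)/(s² + 169)²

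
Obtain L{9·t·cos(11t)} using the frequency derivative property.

L{cos(11t)} = s/(s² + 121). Derivative: d/ds[s/(s² + 121)] = [(s² + 121) - s·2s]/(s² + 121)² = (121 - s²)/(s² + 121)². So L{t·cos(11t)} = -F'(s) = (s² - 121)/(s² + 121)². Then L{9·t·cos(11t)} = 9·(s² - 121)/(s² + 121)²

Final answer: 9·(s² - 121)/(s² + 121)²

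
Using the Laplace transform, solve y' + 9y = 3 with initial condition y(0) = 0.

sY + 9Y = 3/s. Y = 3/(s(s+9)). Partial fractions: Y = 1/3/s - 1/3/(s+9)

Final answer: y(t) = 1/3(1 - e^(-9t))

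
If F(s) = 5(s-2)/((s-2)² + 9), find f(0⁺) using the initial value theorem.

f(0⁺) = lim_{s→∞} sF(s) = lim_{s→∞} 5s(s-2)/((s-2)² + 9) = 5

Final answer: 5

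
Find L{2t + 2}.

L{2t + 2} = 2·L{t} + 2·L{1} = 2/s² + 2/s

Final answer: 2/s² + 2/s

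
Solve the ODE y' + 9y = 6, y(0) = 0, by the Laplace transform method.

sY + 9Y = 6/s. Y = 6/(s(s+9)). Partial fractions: Y = 2/3/s - 2/3/(s+9)

Final answer: y(t) = 2/3(1 - e^(-9t))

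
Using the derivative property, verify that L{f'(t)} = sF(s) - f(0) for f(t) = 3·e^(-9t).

f'(t) = -27e^(-9t). Direct: L{f'(t)} = -27/(s+9). Property: s·3/(s+9) - 3 = (3s - 3(s+9))/(s+9) = -27/(s+9). ✓

Final answer: -27/(s+9)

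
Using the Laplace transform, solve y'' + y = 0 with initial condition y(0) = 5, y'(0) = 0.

L{y''} + 1L{y} = 0. s²Y - 5s - 0 + Y = 0. Y(s² + 1) = 5s. Y = (5s)/(s² + 1). Inverting: y(t) = 5cos(t)

Final answer: y(t) = 5cos(t)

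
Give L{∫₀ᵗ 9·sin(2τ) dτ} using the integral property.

L{∫₀ᵗ f(τ)dτ} = F(s)/s with F(s) = 18/(s² + 4), so the result is (18/(s² + 4))/s = 18/(s(s² + 4))

Final answer: 18/(s(s² + 4))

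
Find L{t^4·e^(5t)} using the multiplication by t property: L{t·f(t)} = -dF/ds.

Using L{t^n·e^(at)} = n!/(s-a)^(n+1), L{t^4·e^(5t)} = 24/(s-5)^5

Final answer: 24/(s-5)^5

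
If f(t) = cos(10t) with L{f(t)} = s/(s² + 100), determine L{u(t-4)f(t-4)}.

Time shift theorem: L{u(t-a)f(t-a)} = e^(-as)F(s). Here a=4, F(s) = s/(s² + 100), so L{u(t-4)f(t-4)} = e^(-4s)·s/(s² + 100)

Final answer: e^(-4s)·s/(s² + 100)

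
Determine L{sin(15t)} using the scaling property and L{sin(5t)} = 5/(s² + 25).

Using L{f(at)} = (1/a)F(s/a) with a=3: L{sin(15t)} = (1/3) · 5/((s/3)² + 25) = (1/3) · 5·9/(s² + 225) = 15/(s² + 225)

Final answer: 15/(s² + 225)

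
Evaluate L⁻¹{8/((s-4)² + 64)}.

Form: b/((s-a)² + b²) → e^(at)sin(bt). With a=4, b=8

Final answer: e^(4t)·sin(8t)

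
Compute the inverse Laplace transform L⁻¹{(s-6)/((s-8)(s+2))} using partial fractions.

Using partial fractions, f(t) = (2e^(8t) + 8e^(-2t))/10

Final answer: (2e^(8t) + 8e^(-2t))/10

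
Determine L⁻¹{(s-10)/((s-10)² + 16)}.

Using frequency shift: L⁻¹{(s-a)/((s-a)² + b²)} = e^(at)cos(bt). Here a=10, b=4

Final answer: e^(10t)·cos(4t)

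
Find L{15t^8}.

L{t^n} = n!/s^(n+1). So L{15t^8} = 15·8!/s^9 = 604800/s^9

Final answer: 604800/s^9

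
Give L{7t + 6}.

L{7t + 6} = 7·L{t} + 6·L{1} = 7/s² + 6/s

Final answer: 7/s² + 6/s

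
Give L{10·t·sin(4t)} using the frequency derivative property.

L{sin(4t)} = 4/(s² + 16). By L{t·f(t)} = -F'(s): -d/ds[4/(s² + 16)] = -(4)·(-2s)/(s² + 16)² = 8s/(s² + 16)². Then L{10·t·sin(4t)} = 10·8s/(s² + 16)² = 80s/(s² + 16)²

Final answer: 80s/(s² + 16)²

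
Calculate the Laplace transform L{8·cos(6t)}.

L{cos(ωt)} = s/(s² + ω²), so L{cos(6t)} = s/(s² + 36). Then L{8·cos(6t)} = 8·s/(s² + 36) = 8s/(s² + 36)

Final answer: 8s/(s² + 36)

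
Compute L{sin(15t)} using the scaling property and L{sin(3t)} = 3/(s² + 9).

Using L{f(at)} = (1/a)F(s/a) with a=5: L{sin(15t)} = (1/5) · 3/((s/5)² + 9) = (1/5) · 3·25/(s² + 225) = 15/(s² + 225)

Final answer: 15/(s² + 225)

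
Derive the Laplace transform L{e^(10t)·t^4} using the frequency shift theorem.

L{e^(at)·t^n} = n!/(s-a)^(n+1), so L{e^(10t)·t^4} = 24/(s-10)^5

Final answer: 24/(s-10)^5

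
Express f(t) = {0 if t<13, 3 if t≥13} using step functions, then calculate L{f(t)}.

f(t) = 3·u(t-13). L{u(t-13)} = e^(-13s)/s, so L{f(t)} = 3·e^(-13s)/s

Final answer: 3·e^(-13s)/s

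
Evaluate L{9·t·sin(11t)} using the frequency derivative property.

L{sin(11t)} = 11/(s² + 121). By L{t·f(t)} = -F'(s): -d/ds[11/(s² + 121)] = -(11)·(-2s)/(s² + 121)² = 22s/(s² + 121)². Then L{9·t·sin(11t)} = 9·22s/(s² + 121)² = 198s/(s² + 121)²

Final answer: 198s/(s² + 121)²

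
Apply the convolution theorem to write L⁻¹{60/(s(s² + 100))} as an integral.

60/(s(s² + 100)) = (1/s)·(60/(s² + 100)) = L{1}·L{6·sin(10t)}. So f(t) = 1*(6·sin(10t)) = ∫₀ᵗ 6·sin(10τ) dτ

Final answer: ∫₀ᵗ 6·sin(10τ) dτ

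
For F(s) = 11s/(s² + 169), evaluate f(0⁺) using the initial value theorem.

f(0⁺) = lim_{s→∞} s·11s/(s² + 169) = lim_{s→∞} 11s²/(s² + 169) = 11

Final answer: 11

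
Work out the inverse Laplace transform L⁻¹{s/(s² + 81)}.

L⁻¹{s/(s² + 81)} = cos(9t)

Final answer: cos(9t)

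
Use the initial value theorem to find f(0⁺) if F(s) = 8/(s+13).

f(0⁺) = lim_{s→∞} s·8/(s+13) = lim_{s→∞} 8s/(s+13) = 8

Final answer: 8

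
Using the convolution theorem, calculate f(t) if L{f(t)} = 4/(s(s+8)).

4/(s(s+8)) = (4/s)·(1/(s+8)) = L{4}·L{e^(-8t)}. By convolution, f(t) = 4*e^(-8t) = ∫₀ᵗ 4·e^(-8τ) dτ = 4·(1 - e^(-8t))/8

Final answer: 4·(1 - e^(-8t))/8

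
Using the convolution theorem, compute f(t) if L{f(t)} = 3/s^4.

3/s^4 = (3/s)·(1/s^3) = L{3}·L{t^2/2}. By convolution, f(t) = 3*t^2/2 = ∫₀ᵗ 3·τ^2/2 dτ = 3·t^3/6

Final answer: 3·t^3/6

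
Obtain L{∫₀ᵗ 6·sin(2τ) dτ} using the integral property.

L{∫₀ᵗ f(τ)dτ} = F(s)/s with F(s) = 12/(s² + 4), so the result is (12/(s² + 4))/s = 12/(s(s² + 4))

Final answer: 12/(s(s² + 4))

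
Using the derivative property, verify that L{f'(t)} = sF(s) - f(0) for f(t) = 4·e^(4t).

f'(t) = 16e^(4t). Direct: L{f'(t)} = 16/(s-4). Property: s·4/(s-4) - 4 = (4s - 4(s-4))/(s-4) = 16/(s-4). ✓

Final answer: 16/(s-4)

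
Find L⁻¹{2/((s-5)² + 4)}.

Form: b/((s-a)² + b²) → e^(at)sin(bt). With a=5, b=2

Final answer: e^(5t)·sin(2t)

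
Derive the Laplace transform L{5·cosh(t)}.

L{cosh(ωt)} = s/(s² - ω²), so L{cosh(t)} = s/(s² - 1). Then L{5·cosh(t)} = 5·s/(s² - 1) = 5s/(s² - 1)

Final answer: 5s/(s² - 1)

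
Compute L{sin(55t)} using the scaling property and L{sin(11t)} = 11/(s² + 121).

Using L{f(at)} = (1/a)F(s/a) with a=5: L{sin(55t)} = (1/5) · 11/((s/5)² + 121) = (1/5) · 11·25/(s² + 3025) = 55/(s² + 3025)

Final answer: 55/(s² + 3025)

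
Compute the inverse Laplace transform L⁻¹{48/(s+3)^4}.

L⁻¹{n!/(s-a)^(n+1)} = t^n·e^(at) with n=3, a=-3. So L⁻¹{6/(s+3)^4} = t^3·e^(-3t), and L⁻¹{48/(s+3)^4} = (48/6)·t^3·e^(-3t) = 8·t^3·e^(-3t)

Final answer: 8·t^3·e^(-3t)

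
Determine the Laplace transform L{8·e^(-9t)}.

L{e^(at)} = 1/(s-a), so L{e^(-9t)} = 1/(s+9). Then L{8·e^(-9t)} = 8/(s+9)

Final answer: 8/(s+9)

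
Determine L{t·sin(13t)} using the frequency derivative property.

L{sin(13t)} = 13/(s² + 169). By L{t·f(t)} = -F'(s): -d/ds[13/(s² + 169)] = -(13)·(-2s)/(s² + 169)² = 26s/(s² + 169)²

Final answer: 26s/(s² + 169)²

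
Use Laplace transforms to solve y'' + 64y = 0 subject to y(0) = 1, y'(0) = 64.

L{y''} + 64L{y} = 0. s²Y - s - 64 + 64Y = 0. Y(s² + 64) = s + 64. Y = (s + 64)/(s² + 64). Inverting: y(t) = cos(8t) + 8sin(8t)

Final answer: y(t) = cos(8t) + 8sin(8t)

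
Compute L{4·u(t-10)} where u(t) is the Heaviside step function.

L{u(t-a)} = e^(-as)/s. Here a=10, so L{u(t-10)} = e^(-10s)/s, and L{4·u(t-10)} = 4·e^(-10s)/s

Final answer: 4·e^(-10s)/s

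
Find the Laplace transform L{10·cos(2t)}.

L{cos(ωt)} = s/(s² + ω²), so L{cos(2t)} = s/(s² + 4). Then L{10·cos(2t)} = 10·s/(s² + 4) = 10s/(s² + 4)

Final answer: 10s/(s² + 4)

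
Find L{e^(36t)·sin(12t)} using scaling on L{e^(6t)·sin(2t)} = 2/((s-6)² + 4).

Scaling with a=6: L{e^(36t)·sin(12t)} = (1/6) · 2/((s/6-6)² + 4). Simplifying: 12/((s-36)² + 144)

Final answer: 12/((s-36)² + 144)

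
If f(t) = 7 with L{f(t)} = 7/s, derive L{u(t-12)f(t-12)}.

Time shift theorem: L{u(t-a)f(t-a)} = e^(-as)F(s). Here a=12, F(s) = 7/s, so L{u(t-12)f(t-12)} = e^(-12s)·7/s

Final answer: e^(-12s)·7/s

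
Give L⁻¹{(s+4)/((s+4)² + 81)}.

Using frequency shift: L⁻¹{(s-a)/((s-a)² + b²)} = e^(at)cos(bt). Here a=-4, b=9

Final answer: e^(-4t)·cos(9t)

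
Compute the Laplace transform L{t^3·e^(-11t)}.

L{t^n·e^(at)} = n!/(s-a)^(n+1), so L{t^3·e^(-11t)} = 6/(s+11)^4

Final answer: 6/(s+11)^4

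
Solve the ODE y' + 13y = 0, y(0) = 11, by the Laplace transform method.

L{y'} + 13L{y} = 0. sY - 11 + 13Y = 0. Y(s+13) = 11. Y = 11/(s+13)

Final answer: y(t) = 11e^(-13t)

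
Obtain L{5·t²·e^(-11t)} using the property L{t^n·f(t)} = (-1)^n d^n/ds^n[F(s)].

L{e^(-11t)} = 1/(s+11). d/ds[1/(s+11)] = -1/(s+11)². d²/ds²[1/(s+11)] = 2/(s+11)³. So L{t²·e^(-11t)} = (-1)² · 2/(s+11)³ = 2/(s+11)³. Then L{5·t²·e^(-11t)} = 5·2/(s+11)³ = 10/(s+11)³

Final answer: 10/(s+11)³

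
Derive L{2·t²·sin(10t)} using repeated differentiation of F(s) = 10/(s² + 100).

F(s) = 10/(s² + 100). F'(s) = -20s/(s² + 100)². F''(s) = -20(100 - 3s²)/(s² + 100)³ = (60s² - 2000)/(s² + 100)³. So L{t²·sin(10t)} = (-1)² F''(s) = (60s² - 2000)/(s² + 100)³. Then L{2·t²·sin(10t)} = 2·(60s² - 2000)/(s² + 100)³ = (120s² - 4000)/(s² + 100)³

Final answer: (120s² - 4000)/(s² + 100)³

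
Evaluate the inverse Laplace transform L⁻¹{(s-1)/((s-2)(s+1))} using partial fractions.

Using partial fractions, f(t) = (e^(2t) + 2e^(-t))/3

Final answer: (e^(2t) + 2e^(-t))/3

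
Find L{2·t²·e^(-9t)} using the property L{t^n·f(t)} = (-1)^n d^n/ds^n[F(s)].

L{e^(-9t)} = 1/(s+9). d/ds[1/(s+9)] = -1/(s+9)². d²/ds²[1/(s+9)] = 2/(s+9)³. So L{t²·e^(-9t)} = (-1)² · 2/(s+9)³ = 2/(s+9)³. Then L{2·t²·e^(-9t)} = 2·2/(s+9)³ = 4/(s+9)³

Final answer: 4/(s+9)³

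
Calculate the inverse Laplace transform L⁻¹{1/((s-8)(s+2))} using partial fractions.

Decompose: A/(s-8) + B/(s+2). A = 1/10, B = -1/10. f(t) = (e^(8t) - e^(-2t))/10

Final answer: (e^(8t) - e^(-2t))/10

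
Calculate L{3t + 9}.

L{3t + 9} = 3·L{t} + 9·L{1} = 3/s² + 9/s

Final answer: 3/s² + 9/s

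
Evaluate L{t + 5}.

L{t + 5} = L{t} + 5·L{1} = 1/s² + 5/s

Final answer: 1/s² + 5/s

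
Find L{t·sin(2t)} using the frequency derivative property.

L{sin(2t)} = 2/(s² + 4). By L{t·f(t)} = -F'(s): -d/ds[2/(s² + 4)] = -(2)·(-2s)/(s² + 4)² = 4s/(s² + 4)²

Final answer: 4s/(s² + 4)²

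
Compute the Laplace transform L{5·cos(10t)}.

L{cos(ωt)} = s/(s² + ω²), so L{cos(10t)} = s/(s² + 100). Then L{5·cos(10t)} = 5·s/(s² + 100) = 5s/(s² + 100)

Final answer: 5s/(s² + 100)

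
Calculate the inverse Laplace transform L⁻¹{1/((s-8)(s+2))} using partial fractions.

Decompose: A/(s-8) + B/(s+2). A = 1/10, B = -1/10. f(t) = (e^(8t) - e^(-2t))/10

Final answer: (e^(8t) - e^(-2t))/10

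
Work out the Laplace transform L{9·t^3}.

L{t^n} = n!/s^(n+1), so L{t^3} = 6/s^4. Then L{9·t^3} = 9·6/s^4 = 54/s^4

Final answer: 54/s^4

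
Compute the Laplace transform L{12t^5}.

L{12t^5} = 12 · L{t^5} = 12 · 120/s^6 = 1440/s^6

Final answer: 1440/s^6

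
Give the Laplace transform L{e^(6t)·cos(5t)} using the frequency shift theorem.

Frequency shift: L{e^(at)f(t)} = F(s-a). L{e^(6t)·cos(5t)} = (s-6)/((s-6)² + 25)

Final answer: (s-6)/((s-6)² + 25)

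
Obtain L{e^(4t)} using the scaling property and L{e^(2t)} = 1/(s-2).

Using L{f(at)} = (1/a)F(s/a) with a=2 and f(t) = e^(2t): L{e^(4t)} = (1/2) · 1/((s/2)-2) = (1/2) · 2/(s-4) = 1/(s-4)

Final answer: 1/(s-4)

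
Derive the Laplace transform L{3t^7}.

L{3t^7} = 3 · L{t^7} = 3 · 5040/s^8 = 15120/s^8

Final answer: 15120/s^8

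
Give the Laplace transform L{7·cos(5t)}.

L{cos(ωt)} = s/(s² + ω²), so L{cos(5t)} = s/(s² + 25). Then L{7·cos(5t)} = 7·s/(s² + 25) = 7s/(s² + 25)

Final answer: 7s/(s² + 25)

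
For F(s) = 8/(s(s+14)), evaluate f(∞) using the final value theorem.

f(∞) = lim_{s→0} s·8/(s(s+14)) = lim_{s→0} 8/(s+14) = 8/14 = 4/7

Final answer: 4/7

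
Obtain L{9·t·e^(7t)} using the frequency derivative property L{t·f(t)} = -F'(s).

L{e^(7t)} = 1/(s-7). By frequency derivative: L{t·e^(7t)} = -d/ds[1/(s-7)] = -(-1)/(s-7)² = 1/(s-7)². Then L{9·t·e^(7t)} = 9·1/(s-7)² = 9/(s-7)²

Final answer: 9/(s-7)²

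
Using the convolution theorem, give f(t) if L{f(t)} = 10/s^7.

10/s^7 = (10/s)·(1/s^6) = L{10}·L{t^5/120}. By convolution, f(t) = 10*t^5/120 = ∫₀ᵗ 10·τ^5/120 dτ = 10·t^6/720

Final answer: 10·t^6/720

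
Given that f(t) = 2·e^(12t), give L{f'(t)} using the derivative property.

f(0) = 2, F(s) = 2/(s-12). L{f'(t)} = s·F(s) - f(0) = 2s/(s-12) - 2 = (2s - 2(s-12))/(s-12) = 24/(s-12)

Final answer: 24/(s-12)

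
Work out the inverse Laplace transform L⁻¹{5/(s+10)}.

L⁻¹{1/(s-a)} = e^(at), so L⁻¹{1/(s+10)} = e^(-10t), and L⁻¹{5/(s+10)} = 5·e^(-10t)

Final answer: 5·e^(-10t)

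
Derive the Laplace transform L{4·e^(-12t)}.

L{e^(at)} = 1/(s-a), so L{e^(-12t)} = 1/(s+12). Then L{4·e^(-12t)} = 4/(s+12)

Final answer: 4/(s+12)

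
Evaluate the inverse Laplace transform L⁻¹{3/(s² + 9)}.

L⁻¹{3/(s² + 9)} = sin(3t)

Final answer: sin(3t)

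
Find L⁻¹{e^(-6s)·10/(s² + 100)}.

L⁻¹{10/(s² + 100)} = sin(10t). By the time shift theorem, L⁻¹{e^(-as)F(s)} = u(t-a)f(t-a) with a=6, so L⁻¹{e^(-6s)·10/(s² + 100)} = u(t-6)·sin(10(t-6))

Final answer: u(t-6)·sin(10(t-6))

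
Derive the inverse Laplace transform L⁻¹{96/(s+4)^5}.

L⁻¹{n!/(s-a)^(n+1)} = t^n·e^(at) with n=4, a=-4. So L⁻¹{24/(s+4)^5} = t^4·e^(-4t), and L⁻¹{96/(s+4)^5} = (96/24)·t^4·e^(-4t) = 4·t^4·e^(-4t)

Final answer: 4·t^4·e^(-4t)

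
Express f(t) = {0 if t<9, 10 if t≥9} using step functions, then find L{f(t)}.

f(t) = 10·u(t-9). L{u(t-9)} = e^(-9s)/s, so L{f(t)} = 10·e^(-9s)/s

Final answer: 10·e^(-9s)/s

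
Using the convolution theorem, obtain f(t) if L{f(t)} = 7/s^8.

7/s^8 = (7/s)·(1/s^7) = L{7}·L{t^6/720}. By convolution, f(t) = 7*t^6/720 = ∫₀ᵗ 7·τ^6/720 dτ = 7·t^7/5040

Final answer: 7·t^7/5040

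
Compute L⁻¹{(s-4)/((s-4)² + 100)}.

Using frequency shift: L⁻¹{(s-a)/((s-a)² + b²)} = e^(at)cos(bt). Here a=4, b=10

Final answer: e^(4t)·cos(10t)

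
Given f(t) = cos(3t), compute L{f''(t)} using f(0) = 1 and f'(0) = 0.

F(s) = s/(s² + 9). L{f''(t)} = s²F(s) - sf(0) - f'(0) = s³/(s² + 9) - s = (s³ - s(s² + 9))/(s² + 9) = -9s/(s² + 9)

Final answer: -9s/(s² + 9)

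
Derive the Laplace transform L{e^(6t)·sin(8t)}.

L{e^(at)·sin(ωt)} = ω/((s-a)² + ω²), so L{e^(6t)·sin(8t)} = 8/((s-6)² + 64)

Final answer: 8/((s-6)² + 64)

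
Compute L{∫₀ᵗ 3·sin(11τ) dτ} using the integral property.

L{∫₀ᵗ f(τ)dτ} = F(s)/s with F(s) = 33/(s² + 121), so the result is (33/(s² + 121))/s = 33/(s(s² + 121))

Final answer: 33/(s(s² + 121))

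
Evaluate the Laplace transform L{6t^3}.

L{6t^3} = 6 · L{t^3} = 6 · 6/s^4 = 36/s^4

Final answer: 36/s^4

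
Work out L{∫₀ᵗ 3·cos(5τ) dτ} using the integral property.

L{∫₀ᵗ f(τ)dτ} = F(s)/s with F(s) = 3s/(s² + 25), so the result is (3s/(s² + 25))/s = 3/(s² + 25)

Final answer: 3/(s² + 25)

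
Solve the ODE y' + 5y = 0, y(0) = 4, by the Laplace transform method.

L{y'} + 5L{y} = 0. sY - 4 + 5Y = 0. Y(s+5) = 4. Y = 4/(s+5)

Final answer: y(t) = 4e^(-5t)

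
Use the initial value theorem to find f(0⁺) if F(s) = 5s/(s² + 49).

f(0⁺) = lim_{s→∞} s·5s/(s² + 49) = lim_{s→∞} 5s²/(s² + 49) = 5

Final answer: 5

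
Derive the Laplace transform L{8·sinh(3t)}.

L{sinh(ωt)} = ω/(s² - ω²), so L{sinh(3t)} = 3/(s² - 9). Then L{8·sinh(3t)} = 8·3/(s² - 9) = 24/(s² - 9)

Final answer: 24/(s² - 9)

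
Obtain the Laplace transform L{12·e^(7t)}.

L{e^(at)} = 1/(s-a), so L{e^(7t)} = 1/(s-7). Then L{12·e^(7t)} = 12/(s-7)

Final answer: 12/(s-7)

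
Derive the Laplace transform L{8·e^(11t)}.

L{e^(at)} = 1/(s-a), so L{e^(11t)} = 1/(s-11). Then L{8·e^(11t)} = 8/(s-11)

Final answer: 8/(s-11)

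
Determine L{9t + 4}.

L{9t + 4} = 9·L{t} + 4·L{1} = 9/s² + 4/s

Final answer: 9/s² + 4/s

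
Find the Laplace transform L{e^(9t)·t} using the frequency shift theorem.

L{e^(at)·t^n} = n!/(s-a)^(n+1), so L{e^(9t)·t} = 1/(s-9)^2

Final answer: 1/(s-9)^2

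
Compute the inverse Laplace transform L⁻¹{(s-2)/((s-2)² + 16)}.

Using frequency shift, L⁻¹{(s-2)/((s-2)² + 16)} = e^(2t)·cos(4t)

Final answer: e^(2t)·cos(4t)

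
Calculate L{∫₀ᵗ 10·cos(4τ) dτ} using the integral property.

L{∫₀ᵗ f(τ)dτ} = F(s)/s with F(s) = 10s/(s² + 16), so the result is (10s/(s² + 16))/s = 10/(s² + 16)

Final answer: 10/(s² + 16)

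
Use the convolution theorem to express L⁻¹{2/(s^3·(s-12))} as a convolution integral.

2/(s^3·(s-12)) = (2/s^3)·(1/(s-12)) = L{t^2}·L{e^(12t)}. So f(t) = t^2*e^(12t) = ∫₀ᵗ τ^2·e^(12(t-τ)) dτ

Final answer: ∫₀ᵗ τ^2·e^(12(t-τ)) dτ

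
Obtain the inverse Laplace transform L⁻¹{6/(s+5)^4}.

L⁻¹{n!/(s-a)^(n+1)} = t^n·e^(at) with n=3, a=-5. So L⁻¹{6/(s+5)^4} = t^3·e^(-5t)

Final answer: t^3·e^(-5t)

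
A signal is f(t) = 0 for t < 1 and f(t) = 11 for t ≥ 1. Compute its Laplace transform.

f(t) = 11·u(t-1). L{u(t-1)} = e^(-s)/s, so L{f(t)} = 11·e^(-s)/s

Final answer: 11·e^(-s)/s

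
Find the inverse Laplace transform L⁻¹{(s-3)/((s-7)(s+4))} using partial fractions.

Using partial fractions, f(t) = (4e^(7t) + 7e^(-4t))/11

Final answer: (4e^(7t) + 7e^(-4t))/11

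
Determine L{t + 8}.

L{t + 8} = L{t} + 8·L{1} = 1/s² + 8/s

Final answer: 1/s² + 8/s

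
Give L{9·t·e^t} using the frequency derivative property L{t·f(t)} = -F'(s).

L{e^t} = 1/(s-1). By frequency derivative: L{t·e^t} = -d/ds[1/(s-1)] = -(-1)/(s-1)² = 1/(s-1)². Then L{9·t·e^t} = 9·1/(s-1)² = 9/(s-1)²

Final answer: 9/(s-1)²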